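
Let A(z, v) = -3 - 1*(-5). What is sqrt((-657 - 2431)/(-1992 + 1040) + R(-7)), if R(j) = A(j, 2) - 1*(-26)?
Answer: 13*sqrt(2618)/119 ≈ 5.5896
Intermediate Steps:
A(z, v) = 2 (A(z, v) = -3 + 5 = 2)
R(j) = 28 (R(j) = 2 - 1*(-26) = 2 + 26 = 28)
sqrt((-657 - 2431)/(-1992 + 1040) + R(-7)) = sqrt((-657 - 2431)/(-1992 + 1040) + 28) = sqrt(-3088/(-952) + 28) = sqrt(-3088*(-1/952) + 28) = sqrt(386/119 + 28) = sqrt(3718/119) = 13*sqrt(2618)/119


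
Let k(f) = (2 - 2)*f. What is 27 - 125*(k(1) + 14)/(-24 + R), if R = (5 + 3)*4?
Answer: -767/4 ≈ -191.75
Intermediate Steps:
k(f) = 0 (k(f) = 0*f = 0)
R = 32 (R = 8*4 = 32)
27 - 125*(k(1) + 14)/(-24 + R) = 27 - 125*(0 + 14)/(-24 + 32) = 27 - 1750/8 = 27 - 125*7/4 = 27 - 875/4 = -767/4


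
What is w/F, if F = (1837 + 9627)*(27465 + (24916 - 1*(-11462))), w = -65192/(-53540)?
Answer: 8149/4898214997260 ≈ 1.6637e-9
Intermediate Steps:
w = 16298/13385 (w = -65192*(-1/53540) = 16298/13385 ≈ 1.2176)
F = 731896152 (F = 11464*(27465 + (24916 + 11462)) = 11464*(27465 + 36378) = 11464*63843 = 731896152)
w/F = (16298/13385)/731896152 = (16298/13385)*(1/731896152) = 8149/4898214997260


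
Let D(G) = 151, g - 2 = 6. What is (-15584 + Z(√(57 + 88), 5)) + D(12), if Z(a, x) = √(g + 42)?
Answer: -15433 + 5*√2 ≈ -15426.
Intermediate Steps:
g = 8 (g = 2 + 6 = 8)
Z(a, x) = 5*√2 (Z(a, x) = √(8 + 42) = √50 = 5*√2)
(-15584 + Z(√(57 + 88), 5)) + D(12) = (-15584 + 5*√2) + 151 = -15433 + 5*√2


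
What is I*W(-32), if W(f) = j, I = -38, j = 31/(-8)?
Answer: 589/4 ≈ 147.25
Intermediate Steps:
j = -31/8 (j = 31*(-1/8) = -31/8 ≈ -3.8750)
W(f) = -31/8
I*W(-32) = -38*(-31/8) = 589/4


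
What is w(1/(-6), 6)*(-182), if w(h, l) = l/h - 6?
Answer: 7644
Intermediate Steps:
w(h, l) = -6 + l/h (w(h, l) = l/h - 6 = -6 + l/h)
w(1/(-6), 6)*(-182) = (-6 + 6/(1/(-6)))*(-182) = (-6 + 6/(-⅙))*(-182) = (-6 + 6*(-6))*(-182) = (-6 - 36)*(-182) = -42*(-182) = 7644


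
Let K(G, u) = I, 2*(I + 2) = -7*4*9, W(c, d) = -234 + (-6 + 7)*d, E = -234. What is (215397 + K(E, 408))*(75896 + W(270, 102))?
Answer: 16309640516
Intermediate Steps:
W(c, d) = -234 + d (W(c, d) = -234 + 1*d = -234 + d)
I = -128 (I = -2 + (-7*4*9)/2 = -2 + (-28*9)/2 = -2 + (½)*(-252) = -2 - 126 = -128)
K(G, u) = -128
(215397 + K(E, 408))*(75896 + W(270, 102)) = (215397 - 128)*(75896 + (-234 + 102)) = 215269*(75896 - 132) = 215269*75764 = 16309640516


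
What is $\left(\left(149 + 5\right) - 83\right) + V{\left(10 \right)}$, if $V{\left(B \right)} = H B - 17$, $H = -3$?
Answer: $24$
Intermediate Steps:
$V{\left(B \right)} = -17 - 3 B$ ($V{\left(B \right)} = - 3 B - 17 = -17 - 3 B$)
$\left(\left(149 + 5\right) - 83\right) + V{\left(10 \right)} = \left(\left(149 + 5\right) - 83\right) - 47 = \left(154 - 83\right) - 47 = 71 - 47 = 24$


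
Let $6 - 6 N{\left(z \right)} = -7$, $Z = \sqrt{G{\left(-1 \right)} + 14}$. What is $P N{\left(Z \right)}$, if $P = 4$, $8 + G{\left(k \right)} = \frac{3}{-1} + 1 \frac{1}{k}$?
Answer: $\frac{26}{3} \approx 8.6667$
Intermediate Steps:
$G{\left(k \right)} = -11 + \frac{1}{k}$ ($G{\left(k \right)} = -8 + \left(\frac{3}{-1} + 1 \frac{1}{k}\right) = -8 + \left(3 \left(-1\right) + \frac{1}{k}\right) = -8 - \left(3 - \frac{1}{k}\right) = -11 + \frac{1}{k}$)
$Z = \sqrt{2}$ ($Z = \sqrt{\left(-11 + \frac{1}{-1}\right) + 14} = \sqrt{\left(-11 - 1\right) + 14} = \sqrt{-12 + 14} = \sqrt{2} \approx 1.4142$)
$N{\left(z \right)} = \frac{13}{6}$ ($N{\left(z \right)} = 1 - - \frac{7}{6} = 1 + \frac{7}{6} = \frac{13}{6}$)
$P N{\left(Z \right)} = 4 \cdot \frac{13}{6} = \frac{26}{3}$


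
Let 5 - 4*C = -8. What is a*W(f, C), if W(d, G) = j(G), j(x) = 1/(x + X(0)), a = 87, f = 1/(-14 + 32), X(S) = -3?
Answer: 348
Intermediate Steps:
C = 13/4 (C = 5/4 - 1/4*(-8) = 5/4 + 2 = 13/4 ≈ 3.2500)
f = 1/18 ≈ 0.055556
j(x) = 1/(-3 + x) (j(x) = 1/(x - 3) = 1/(-3 + x))
W(d, G) = 1/(-3 + G)
a*W(f, C) = 87/(-3 + 13/4) = 87/(1/4) = 87*4 = 348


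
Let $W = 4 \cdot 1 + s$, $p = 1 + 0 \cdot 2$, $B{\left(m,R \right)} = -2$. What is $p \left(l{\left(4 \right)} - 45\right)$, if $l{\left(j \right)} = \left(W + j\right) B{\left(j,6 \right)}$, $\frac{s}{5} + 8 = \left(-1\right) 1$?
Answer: $29$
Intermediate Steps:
$s = -45$ ($s = -40 + 5 \left(\left(-1\right) 1\right) = -40 + 5 \left(-1\right) = -40 - 5 = -45$)
$p = 1$ ($p = 1 + 0 = 1$)
$W = -41$ ($W = 4 \cdot 1 - 45 = 4 - 45 = -41$)
$l{\left(j \right)} = 82 - 2 j$ ($l{\left(j \right)} = \left(-41 + j\right) \left(-2\right) = 82 - 2 j$)
$p \left(l{\left(4 \right)} - 45\right) = 1 \left(\left(82 - 8\right) - 45\right) = 1 \left(74 - 45\right) = 1 \cdot 29 = 29$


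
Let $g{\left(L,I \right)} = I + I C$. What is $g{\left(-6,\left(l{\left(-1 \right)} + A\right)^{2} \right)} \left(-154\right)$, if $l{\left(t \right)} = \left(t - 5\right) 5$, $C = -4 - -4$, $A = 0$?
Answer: $-138600$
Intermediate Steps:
$C = 0$ ($C = -4 + 4 = 0$)
$l{\left(t \right)} = -25 + 5 t$ ($l{\left(t \right)} = \left(-5 + t\right) 5 = -25 + 5 t$)
$g{\left(L,I \right)} = I$ ($g{\left(L,I \right)} = I + I 0 = I + 0 = I$)
$g{\left(-6,\left(l{\left(-1 \right)} + A\right)^{2} \right)} \left(-154\right) = \left(\left(-25 + 5 \left(-1\right)\right) + 0\right)^{2} \left(-154\right) = \left(\left(-25 - 5\right) + 0\right)^{2} \left(-154\right) = \left(-30 + 0\right)^{2} \left(-154\right) = \left(-30\right)^{2} \left(-154\right) = 900 \left(-154\right) = -138600$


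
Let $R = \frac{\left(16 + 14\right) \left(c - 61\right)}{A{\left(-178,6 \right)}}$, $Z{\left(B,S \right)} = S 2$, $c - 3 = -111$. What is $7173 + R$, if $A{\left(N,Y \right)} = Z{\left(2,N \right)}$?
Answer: $\frac{1279329}{178} \approx 7187.2$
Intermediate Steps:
$c = -108$ ($c = 3 - 111 = -108$)
$Z{\left(B,S \right)} = 2 S$
$A{\left(N,Y \right)} = 2 N$
$R = \frac{2535}{178}$ ($R = \frac{\left(16 + 14\right) \left(-108 - 61\right)}{2 \left(-178\right)} = \frac{30 \left(-169\right)}{-356} = \left(-5070\right) \left(- \frac{1}{356}\right) = \frac{2535}{178} \approx 14.242$)
$7173 + R = 7173 + \frac{2535}{178} = \frac{1279329}{178}$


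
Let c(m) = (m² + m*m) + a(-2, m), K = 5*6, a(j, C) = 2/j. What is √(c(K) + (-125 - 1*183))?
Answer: √1491 ≈ 38.613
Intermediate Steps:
K = 30
c(m) = -1 + 2*m² (c(m) = (m² + m*m) + 2/(-2) = (m² + m²) + 2*(-½) = 2*m² - 1 = -1 + 2*m²)
√(c(K) + (-125 - 1*183)) = √((-1 + 2*30²) + (-125 - 1*183)) = √((-1 + 2*900) + (-125 - 183)) = √((-1 + 1800) - 308) = √(1799 - 308) = √1491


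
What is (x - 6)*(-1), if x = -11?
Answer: 17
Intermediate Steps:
(x - 6)*(-1) = (-11 - 6)*(-1) = -17*(-1) = 17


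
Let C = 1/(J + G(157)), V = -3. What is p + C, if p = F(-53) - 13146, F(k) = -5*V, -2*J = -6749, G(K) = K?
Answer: -92744251/7063 ≈ -13131.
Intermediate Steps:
J = 6749/2 (J = -½*(-6749) = 6749/2 ≈ 3374.5)
F(k) = 15 (F(k) = -5*(-3) = 15)
C = 2/7063 (C = 1/(6749/2 + 157) = 1/(7063/2) = 2/7063 ≈ 0.00028317)
p = -13131 (p = 15 - 13146 = -13131)
p + C = -13131 + 2/7063 = -92744251/7063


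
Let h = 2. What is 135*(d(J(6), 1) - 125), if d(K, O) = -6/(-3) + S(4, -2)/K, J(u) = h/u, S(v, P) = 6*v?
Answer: -6885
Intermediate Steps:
J(u) = 2/u
d(K, O) = 2 + 24/K (d(K, O) = -6/(-3) + (6*4)/K = -6*(-1/3) + 24/K = 2 + 24/K)
135*(d(J(6), 1) - 125) = 135*((2 + 24/((2/6))) - 125) = 135*((2 + 24/((2*(1/6)))) - 125) = 135*((2 + 24/(1/3)) - 125) = 135*((2 + 24*3) - 125) = 135*((2 + 72) - 125) = 135*(74 - 125) = 135*(-51) = -6885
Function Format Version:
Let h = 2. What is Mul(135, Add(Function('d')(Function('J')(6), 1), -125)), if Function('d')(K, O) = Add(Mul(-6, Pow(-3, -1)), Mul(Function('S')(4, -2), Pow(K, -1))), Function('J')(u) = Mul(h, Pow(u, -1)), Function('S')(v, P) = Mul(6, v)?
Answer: -6885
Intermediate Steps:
Function('J')(u) = Mul(2, Pow(u, -1))
Function('d')(K, O) = Add(2, Mul(24, Pow(K, -1))) (Function('d')(K, O) = Add(Mul(-6, Pow(-3, -1)), Mul(Mul(6, 4), Pow(K, -1))) = Add(Mul(-6, Rational(-1, 3)), Mul(24, Pow(K, -1))) = Add(2, Mul(24, Pow(K, -1))))
Mul(135, Add(Function('d')(Function('J')(6), 1), -125)) = Mul(135, Add(Add(2, Mul(24, Pow(Mul(2, Pow(6, -1)), -1))), -125)) = Mul(135, Add(Add(2, Mul(24, Pow(Mul(2, Rational(1, 6)), -1))), -125)) = Mul(135, Add(Add(2, Mul(24, Pow(Rational(1, 3), -1))), -125)) = Mul(135, Add(Add(2, Mul(24, 3)), -125)) = Mul(135, Add(Add(2, 72), -125)) = Mul(135, Add(74, -125)) = Mul(135, -51) = -6885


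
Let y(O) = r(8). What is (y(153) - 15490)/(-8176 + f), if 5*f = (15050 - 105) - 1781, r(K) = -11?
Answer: 77505/27716 ≈ 2.7964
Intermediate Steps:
y(O) = -11
f = 13164/5 (f = ((15050 - 105) - 1781)/5 = (14945 - 1781)/5 = (⅕)*13164 = 13164/5 ≈ 2632.8)
(y(153) - 15490)/(-8176 + f) = (-11 - 15490)/(-8176 + 13164/5) = -15501/(-27716/5) = -15501*(-5/27716) = 77505/27716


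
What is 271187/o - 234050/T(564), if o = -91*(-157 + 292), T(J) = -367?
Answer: 396539803/644085 ≈ 615.66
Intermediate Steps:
o = -12285 (o = -91*135 = -12285)
271187/o - 234050/T(564) = 271187/(-12285) - 234050/(-367) = 271187*(-1/12285) - 234050*(-1/367) = -38741/1755 + 234050/367 = 396539803/644085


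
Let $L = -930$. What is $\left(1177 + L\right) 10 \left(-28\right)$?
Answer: $-69160$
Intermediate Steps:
$\left(1177 + L\right) 10 \left(-28\right) = \left(1177 - 930\right) 10 \left(-28\right) = 247 \left(-280\right) = -69160$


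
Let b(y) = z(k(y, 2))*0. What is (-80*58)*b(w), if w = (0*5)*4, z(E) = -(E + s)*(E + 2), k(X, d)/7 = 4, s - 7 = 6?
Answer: 0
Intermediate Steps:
s = 13 (s = 7 + 6 = 13)
k(X, d) = 28 (k(X, d) = 7*4 = 28)
z(E) = -(2 + E)*(13 + E) (z(E) = -(E + 13)*(E + 2) = -(13 + E)*(2 + E) = -(2 + E)*(13 + E))
w = 0 (w = 0*4 = 0)
b(y) = 0 (b(y) = (-26 - 1*28² - 15*28)*0 = (-26 - 1*784 - 420)*0 = (-26 - 784 - 420)*0 = -1230*0 = 0)
(-80*58)*b(w) = -80*58*0 = -4640*0 = 0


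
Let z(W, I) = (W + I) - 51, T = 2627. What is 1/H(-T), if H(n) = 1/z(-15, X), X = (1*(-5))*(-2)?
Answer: -56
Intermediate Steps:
X = 10 (X = -5*(-2) = 10)
z(W, I) = -51 + I + W (z(W, I) = (I + W) - 51 = -51 + I + W)
H(n) = -1/56 (H(n) = 1/(-51 + 10 - 15) = 1/(-56) = -1/56)
1/H(-T) = 1/(-1/56) = -56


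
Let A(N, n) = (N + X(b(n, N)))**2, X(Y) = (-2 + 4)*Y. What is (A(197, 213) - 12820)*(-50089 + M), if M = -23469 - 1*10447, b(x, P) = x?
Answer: -31527832545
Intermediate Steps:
M = -33916 (M = -23469 - 10447 = -33916)
X(Y) = 2*Y
A(N, n) = (N + 2*n)**2
(A(197, 213) - 12820)*(-50089 + M) = ((197 + 2*213)**2 - 12820)*(-50089 - 33916) = ((197 + 426)**2 - 12820)*(-84005) = (623**2 - 12820)*(-84005) = (388129 - 12820)*(-84005) = 375309*(-84005) = -31527832545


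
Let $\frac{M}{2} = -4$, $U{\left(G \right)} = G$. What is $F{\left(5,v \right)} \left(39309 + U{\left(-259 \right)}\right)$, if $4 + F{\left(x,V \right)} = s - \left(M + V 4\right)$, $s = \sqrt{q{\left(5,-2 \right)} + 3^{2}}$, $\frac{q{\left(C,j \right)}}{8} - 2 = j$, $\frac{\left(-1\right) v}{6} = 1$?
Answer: $1210550$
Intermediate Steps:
$v = -6$ ($v = \left(-6\right) 1 = -6$)
$M = -8$ ($M = 2 \left(-4\right) = -8$)
$q{\left(C,j \right)} = 16 + 8 j$
$s = 3$ ($s = \sqrt{\left(16 + 8 \left(-2\right)\right) + 3^{2}} = \sqrt{\left(16 - 16\right) + 9} = \sqrt{0 + 9} = \sqrt{9} = 3$)
$F{\left(x,V \right)} = 7 - 4 V$ ($F{\left(x,V \right)} = -4 - \left(-11 + V 4\right) = -4 - \left(-11 + 4 V\right) = 7 - 4 V$)
$F{\left(5,v \right)} \left(39309 + U{\left(-259 \right)}\right) = \left(7 - -24\right) \left(39309 - 259\right) = \left(7 + 24\right) 39050 = 31 \cdot 39050 = 1210550$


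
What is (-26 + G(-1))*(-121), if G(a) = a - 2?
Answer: 3509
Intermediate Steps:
G(a) = -2 + a
(-26 + G(-1))*(-121) = (-26 + (-2 - 1))*(-121) = (-26 - 3)*(-121) = -29*(-121) = 3509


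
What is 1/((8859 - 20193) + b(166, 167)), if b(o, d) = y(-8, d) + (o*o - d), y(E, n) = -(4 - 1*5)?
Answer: 1/16056 ≈ 6.2282e-5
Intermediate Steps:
y(E, n) = 1 (y(E, n) = -(4 - 5) = -1*(-1) = 1)
b(o, d) = 1 + o² - d (b(o, d) = 1 + (o*o - d) = 1 + (o² - d) = 1 + o² - d)
1/((8859 - 20193) + b(166, 167)) = 1/((8859 - 20193) + (1 + 166² - 1*167)) = 1/(-11334 + (1 + 27556 - 167)) = 1/(-11334 + 27390) = 1/16056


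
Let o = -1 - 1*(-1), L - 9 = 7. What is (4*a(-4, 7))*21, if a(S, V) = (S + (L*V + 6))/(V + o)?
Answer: 1368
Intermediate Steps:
L = 16 (L = 9 + 7 = 16)
o = 0 (o = -1 + 1 = 0)
a(S, V) = (6 + S + 16*V)/V (a(S, V) = (S + (16*V + 6))/(V + 0) = (S + (6 + 16*V))/V = (6 + S + 16*V)/V)
(4*a(-4, 7))*21 = (4*((6 - 4 + 16*7)/7))*21 = (4*((6 - 4 + 112)/7))*21 = (4*((1/7)*114))*21 = (4*(114/7))*21 = (456/7)*21 = 1368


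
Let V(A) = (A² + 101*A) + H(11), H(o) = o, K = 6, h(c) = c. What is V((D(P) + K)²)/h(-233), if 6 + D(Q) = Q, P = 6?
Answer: -4943/233 ≈ -21.215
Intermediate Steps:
D(Q) = -6 + Q
V(A) = 11 + A² + 101*A (V(A) = (A² + 101*A) + 11 = 11 + A² + 101*A)
V((D(P) + K)²)/h(-233) = (11 + (((-6 + 6) + 6)²)² + 101*((-6 + 6) + 6)²)/(-233) = (11 + ((0 + 6)²)² + 101*(0 + 6)²)*(-1/233) = (11 + (6²)² + 101*6²)*(-1/233) = (11 + 36² + 101*36)*(-1/233) = (11 + 1296 + 3636)*(-1/233) = 4943*(-1/233) = -4943/233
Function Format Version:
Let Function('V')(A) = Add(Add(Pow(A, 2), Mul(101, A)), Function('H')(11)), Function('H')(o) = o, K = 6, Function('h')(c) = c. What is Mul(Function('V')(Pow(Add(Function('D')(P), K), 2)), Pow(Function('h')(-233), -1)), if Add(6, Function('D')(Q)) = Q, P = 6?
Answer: Rational(-4943, 233) ≈ -21.215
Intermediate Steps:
Function('D')(Q) = Add(-6, Q)
Function('V')(A) = Add(11, Pow(A, 2), Mul(101, A)) (Function('V')(A) = Add(Add(Pow(A, 2), Mul(101, A)), 11) = Add(11, Pow(A, 2), Mul(101, A)))
Mul(Function('V')(Pow(Add(Function('D')(P), K), 2)), Pow(Function('h')(-233), -1)) = Mul(Add(11, Pow(Pow(Add(Add(-6, 6), 6), 2), 2), Mul(101, Pow(Add(Add(-6, 6), 6), 2))), Pow(-233, -1)) = Mul(Add(11, Pow(Pow(Add(0, 6), 2), 2), Mul(101, Pow(Add(0, 6), 2))), Rational(-1, 233)) = Mul(Add(11, Pow(Pow(6, 2), 2), Mul(101, Pow(6, 2))), Rational(-1, 233)) = Mul(Add(11, Pow(36, 2), Mul(101, 36)), Rational(-1, 233)) = Mul(Add(11, 1296, 3636), Rational(-1, 233)) = Mul(4943, Rational(-1, 233)) = Rational(-4943, 233)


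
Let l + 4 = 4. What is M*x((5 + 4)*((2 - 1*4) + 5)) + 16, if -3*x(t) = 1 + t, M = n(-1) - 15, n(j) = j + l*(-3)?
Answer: 496/3 ≈ 165.33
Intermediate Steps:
l = 0 (l = -4 + 4 = 0)
n(j) = j (n(j) = j + 0*(-3) = j + 0 = j)
M = -16 (M = -1 - 15 = -16)
x(t) = -⅓ - t/3 (x(t) = -(1 + t)/3 = -⅓ - t/3)
M*x((5 + 4)*((2 - 1*4) + 5)) + 16 = -16*(-⅓ - (5 + 4)*((2 - 1*4) + 5)/3) + 16 = -16*(-⅓ - 3*((2 - 4) + 5)) + 16 = -16*(-⅓ - 3*(-2 + 5)) + 16 = -16*(-⅓ - 3*3) + 16 = -16*(-⅓ - ⅓*27) + 16 = -16*(-⅓ - 9) + 16 = -16*(-28/3) + 16 = 448/3 + 16 = 496/3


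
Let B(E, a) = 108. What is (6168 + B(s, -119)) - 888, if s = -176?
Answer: 5388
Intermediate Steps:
(6168 + B(s, -119)) - 888 = (6168 + 108) - 888 = 6276 - 888 = 5388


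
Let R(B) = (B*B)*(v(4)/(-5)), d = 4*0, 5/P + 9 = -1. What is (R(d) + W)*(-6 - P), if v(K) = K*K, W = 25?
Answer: -275/2 ≈ -137.50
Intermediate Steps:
P = -½ (P = 5/(-9 - 1) = 5/(-10) = 5*(-⅒) = -½ ≈ -0.50000)
v(K) = K²
d = 0
R(B) = -16*B²/5 (R(B) = (B*B)*(4²/(-5)) = B²*(16*(-⅕)) = B²*(-16/5) = -16*B²/5)
(R(d) + W)*(-6 - P) = (-16/5*0² + 25)*(-6 - 1*(-½)) = (-16/5*0 + 25)*(-6 + ½) = (0 + 25)*(-11/2) = 25*(-11/2) = -275/2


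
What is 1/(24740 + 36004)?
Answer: 1/60744 ≈ 1.6463e-5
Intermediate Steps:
1/(24740 + 36004) = 1/60744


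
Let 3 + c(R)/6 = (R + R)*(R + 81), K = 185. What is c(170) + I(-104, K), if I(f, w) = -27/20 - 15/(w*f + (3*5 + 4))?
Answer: 65610326191/128140 ≈ 5.1202e+5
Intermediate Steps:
I(f, w) = -27/20 - 15/(19 + f*w) (I(f, w) = -27*1/20 - 15/(f*w + (15 + 4)) = -27/20 - 15/(f*w + 19) = -27/20 - 15/(19 + f*w))
c(R) = -18 + 12*R*(81 + R) (c(R) = -18 + 6*((R + R)*(R + 81)) = -18 + 6*((2*R)*(81 + R)) = -18 + 6*(2*R*(81 + R)) = -18 + 12*R*(81 + R))
c(170) + I(-104, K) = (-18 + 12*170² + 972*170) + 3*(-271 - 9*(-104)*185)/(20*(19 - 104*185)) = (-18 + 12*28900 + 165240) + 3*(-271 + 173160)/(20*(19 - 19240)) = (-18 + 346800 + 165240) + (3/20)*172889/(-19221) = 512022 + (3/20)*(-1/19221)*172889 = 512022 - 172889/128140 = 65610326191/128140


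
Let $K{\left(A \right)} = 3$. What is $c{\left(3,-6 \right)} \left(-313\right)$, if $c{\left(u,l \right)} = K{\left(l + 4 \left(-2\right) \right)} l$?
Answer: $5634$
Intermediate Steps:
$c{\left(u,l \right)} = 3 l$
$c{\left(3,-6 \right)} \left(-313\right) = 3 \left(-6\right) \left(-313\right) = \left(-18\right) \left(-313\right) = 5634$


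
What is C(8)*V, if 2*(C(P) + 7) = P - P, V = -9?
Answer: 63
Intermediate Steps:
C(P) = -7 (C(P) = -7 + (P - P)/2 = -7 + (½)*0 = -7 + 0 = -7)
C(8)*V = -7*(-9) = 63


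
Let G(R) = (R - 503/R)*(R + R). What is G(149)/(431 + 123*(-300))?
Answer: -43396/36469 ≈ -1.1899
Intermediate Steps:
G(R) = 2*R*(R - 503/R) (G(R) = (R - 503/R)*(2*R) = 2*R*(R - 503/R))
G(149)/(431 + 123*(-300)) = (-1006 + 2*149**2)/(431 + 123*(-300)) = (-1006 + 2*22201)/(431 - 36900) = (-1006 + 44402)/(-36469) = 43396*(-1/36469) = -43396/36469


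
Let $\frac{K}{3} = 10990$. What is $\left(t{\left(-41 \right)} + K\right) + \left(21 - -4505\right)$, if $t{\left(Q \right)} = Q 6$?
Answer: $37250$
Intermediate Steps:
$K = 32970$ ($K = 3 \cdot 10990 = 32970$)
$t{\left(Q \right)} = 6 Q$
$\left(t{\left(-41 \right)} + K\right) + \left(21 - -4505\right) = \left(6 \left(-41\right) + 32970\right) + \left(21 - -4505\right) = \left(-246 + 32970\right) + \left(21 + 4505\right) = 32724 + 4526 = 37250$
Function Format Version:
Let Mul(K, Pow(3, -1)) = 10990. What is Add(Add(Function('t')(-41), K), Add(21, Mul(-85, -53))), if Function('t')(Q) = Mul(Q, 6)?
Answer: 37250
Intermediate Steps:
K = 32970 (K = Mul(3, 10990) = 32970)
Function('t')(Q) = Mul(6, Q)
Add(Add(Function('t')(-41), K), Add(21, Mul(-85, -53))) = Add(Add(Mul(6, -41), 32970), Add(21, Mul(-85, -53))) = Add(Add(-246, 32970), Add(21, 4505)) = Add(32724, 4526) = 37250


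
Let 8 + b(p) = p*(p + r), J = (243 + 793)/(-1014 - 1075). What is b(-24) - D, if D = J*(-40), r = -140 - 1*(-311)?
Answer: -7428144/2089 ≈ -3555.8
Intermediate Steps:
r = 171 (r = -140 + 311 = 171)
J = -1036/2089 (J = 1036/(-2089) = 1036*(-1/2089) = -1036/2089 ≈ -0.49593)
b(p) = -8 + p*(171 + p) (b(p) = -8 + p*(p + 171) = -8 + p*(171 + p))
D = 41440/2089 (D = -1036/2089*(-40) = 41440/2089 ≈ 19.837)
b(-24) - D = (-8 + (-24)² + 171*(-24)) - 1*41440/2089 = (-8 + 576 - 4104) - 41440/2089 = -3536 - 41440/2089 = -7428144/2089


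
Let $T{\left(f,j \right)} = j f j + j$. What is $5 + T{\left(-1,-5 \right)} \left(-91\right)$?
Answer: $2735$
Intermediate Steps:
$T{\left(f,j \right)} = j + f j^{2}$ ($T{\left(f,j \right)} = f j j + j = f j^{2} + j = j + f j^{2}$)
$5 + T{\left(-1,-5 \right)} \left(-91\right) = 5 + - 5 \left(1 - -5\right) \left(-91\right) = 5 + - 5 \left(1 + 5\right) \left(-91\right) = 5 + \left(-5\right) 6 \left(-91\right) = 5 - -2730 = 5 + 2730 = 2735$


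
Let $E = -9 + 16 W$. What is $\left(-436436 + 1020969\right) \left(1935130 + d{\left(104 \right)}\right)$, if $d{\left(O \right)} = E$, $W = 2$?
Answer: $1131160788549$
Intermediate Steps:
$E = 23$ ($E = -9 + 16 \cdot 2 = -9 + 32 = 23$)
$d{\left(O \right)} = 23$
$\left(-436436 + 1020969\right) \left(1935130 + d{\left(104 \right)}\right) = \left(-436436 + 1020969\right) \left(1935130 + 23\right) = 584533 \cdot 1935153 = 1131160788549$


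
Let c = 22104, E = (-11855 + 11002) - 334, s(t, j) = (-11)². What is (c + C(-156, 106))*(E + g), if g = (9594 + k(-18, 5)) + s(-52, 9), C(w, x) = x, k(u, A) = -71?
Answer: 187829970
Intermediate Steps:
s(t, j) = 121
E = -1187 (E = -853 - 334 = -1187)
g = 9644 (g = (9594 - 71) + 121 = 9523 + 121 = 9644)
(c + C(-156, 106))*(E + g) = (22104 + 106)*(-1187 + 9644) = 22210*8457 = 187829970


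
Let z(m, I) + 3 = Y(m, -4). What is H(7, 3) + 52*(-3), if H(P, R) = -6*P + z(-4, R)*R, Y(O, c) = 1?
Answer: -204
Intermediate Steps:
z(m, I) = -2 (z(m, I) = -3 + 1 = -2)
H(P, R) = -6*P - 2*R
H(7, 3) + 52*(-3) = (-6*7 - 2*3) + 52*(-3) = (-42 - 6) - 156 = -48 - 156 = -204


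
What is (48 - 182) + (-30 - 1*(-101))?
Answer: -63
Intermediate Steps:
(48 - 182) + (-30 - 1*(-101)) = -134 + (-30 + 101) = -134 + 71 = -63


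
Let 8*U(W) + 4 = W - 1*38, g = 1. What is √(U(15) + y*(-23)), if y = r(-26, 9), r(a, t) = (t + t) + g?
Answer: I*√7046/4 ≈ 20.985*I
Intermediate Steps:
U(W) = -21/4 + W/8 (U(W) = -½ + (W - 1*38)/8 = -½ + (W - 38)/8 = -½ + (-38 + W)/8 = -½ + (-19/4 + W/8) = -21/4 + W/8)
r(a, t) = 1 + 2*t (r(a, t) = (t + t) + 1 = 2*t + 1 = 1 + 2*t)
y = 19 (y = 1 + 2*9 = 1 + 18 = 19)
√(U(15) + y*(-23)) = √((-21/4 + (⅛)*15) + 19*(-23)) = √((-21/4 + 15/8) - 437) = √(-27/8 - 437) = √(-3523/8) = I*√7046/4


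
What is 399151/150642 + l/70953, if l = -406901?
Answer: -10991806513/3562833942 ≈ -3.0851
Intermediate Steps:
399151/150642 + l/70953 = 399151/150642 - 406901/70953 = -10991806513/3562833942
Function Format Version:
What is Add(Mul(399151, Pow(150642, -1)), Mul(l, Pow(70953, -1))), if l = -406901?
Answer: Rational(-10991806513, 3562833942) ≈ -3.0851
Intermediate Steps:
Add(Mul(399151, Pow(150642, -1)), Mul(l, Pow(70953, -1))) = Add(Mul(399151, Pow(150642, -1)), Mul(-406901, Pow(70953, -1))) = Add(Mul(399151, Rational(1, 150642)), Mul(-406901, Rational(1, 70953))) = Add(Rational(399151, 150642), Rational(-406901, 70953)) = Rational(-10991806513, 3562833942)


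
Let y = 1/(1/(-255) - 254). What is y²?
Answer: 65025/4195282441 ≈ 1.5500e-5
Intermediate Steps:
y = -255/64771 (y = 1/(-1/255 - 254) = 1/(-64771/255) = -255/64771 ≈ -0.0039369)
y² = (-255/64771)² = 65025/4195282441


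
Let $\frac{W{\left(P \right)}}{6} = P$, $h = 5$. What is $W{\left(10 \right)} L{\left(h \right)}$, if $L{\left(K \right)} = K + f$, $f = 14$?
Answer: $1140$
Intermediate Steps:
$W{\left(P \right)} = 6 P$
$L{\left(K \right)} = 14 + K$ ($L{\left(K \right)} = K + 14 = 14 + K$)
$W{\left(10 \right)} L{\left(h \right)} = 6 \cdot 10 \left(14 + 5\right) = 60 \cdot 19 = 1140$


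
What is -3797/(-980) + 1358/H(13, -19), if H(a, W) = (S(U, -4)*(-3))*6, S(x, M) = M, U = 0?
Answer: 50132/2205 ≈ 22.736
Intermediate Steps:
H(a, W) = 72 (H(a, W) = -4*(-3)*6 = 12*6 = 72)
-3797/(-980) + 1358/H(13, -19) = -3797/(-980) + 1358/72 = -3797*(-1/980) + 1358*(1/72) = 3797/980 + 679/36 = 50132/2205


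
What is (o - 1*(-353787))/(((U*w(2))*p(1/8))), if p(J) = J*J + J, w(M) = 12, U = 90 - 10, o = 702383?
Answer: 211234/27 ≈ 7823.5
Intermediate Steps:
U = 80
p(J) = J + J² (p(J) = J² + J = J + J²)
(o - 1*(-353787))/(((U*w(2))*p(1/8))) = (702383 - 1*(-353787))/(((80*12)*((1 + 1/8)/8))) = (702383 + 353787)/((960*((1 + ⅛)/8))) = 1056170/((960*((⅛)*(9/8)))) = 1056170/((960*(9/64))) = 1056170/135 = 1056170*(1/135) = 211234/27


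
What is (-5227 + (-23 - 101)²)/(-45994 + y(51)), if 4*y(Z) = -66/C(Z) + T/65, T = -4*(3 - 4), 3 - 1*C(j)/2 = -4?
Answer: -18471180/83711197 ≈ -0.22065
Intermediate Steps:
C(j) = 14 (C(j) = 6 - 2*(-4) = 6 + 8 = 14)
T = 4 (T = -4*(-1) = 4)
y(Z) = -2117/1820 (y(Z) = (-66/14 + 4/65)/4 = (-66*1/14 + 4*(1/65))/4 = (-33/7 + 4/65)/4 = (¼)*(-2117/455) = -2117/1820)
(-5227 + (-23 - 101)²)/(-45994 + y(51)) = (-5227 + (-23 - 101)²)/(-45994 - 2117/1820) = (-5227 + (-124)²)/(-83711197/1820) = (-5227 + 15376)*(-1820/83711197) = 10149*(-1820/83711197) = -18471180/83711197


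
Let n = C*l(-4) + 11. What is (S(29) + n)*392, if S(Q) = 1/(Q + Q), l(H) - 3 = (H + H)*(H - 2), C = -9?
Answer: -5092668/29 ≈ -1.7561e+5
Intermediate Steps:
l(H) = 3 + 2*H*(-2 + H) (l(H) = 3 + (H + H)*(H - 2) = 3 + (2*H)*(-2 + H) = 3 + 2*H*(-2 + H))
S(Q) = 1/(2*Q)
n = -448 (n = -9*(3 - 4*(-4) + 2*(-4)**2) + 11 = -9*(3 + 16 + 2*16) + 11 = -9*(3 + 16 + 32) + 11 = -9*51 + 11 = -459 + 11 = -448)
(S(29) + n)*392 = ((1/2)/29 - 448)*392 = ((1/2)*(1/29) - 448)*392 = (1/58 - 448)*392 = -25983/58*392 = -5092668/29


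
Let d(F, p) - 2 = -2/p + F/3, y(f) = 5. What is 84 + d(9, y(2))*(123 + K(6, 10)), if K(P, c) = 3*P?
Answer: 3663/5 ≈ 732.60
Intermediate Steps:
d(F, p) = 2 - 2/p + F/3 (d(F, p) = 2 + (-2/p + F/3) = 2 - 2/p + F/3)
84 + d(9, y(2))*(123 + K(6, 10)) = 84 + (2 - 2/5 + (1/3)*9)*(123 + 3*6) = 84 + (2 - 2*1/5 + 3)*(123 + 18) = 84 + (2 - 2/5 + 3)*141 = 84 + (23/5)*141 = 84 + 3243/5 = 3663/5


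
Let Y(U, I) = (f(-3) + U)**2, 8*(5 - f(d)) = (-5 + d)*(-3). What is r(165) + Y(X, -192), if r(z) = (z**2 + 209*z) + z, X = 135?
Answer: 80644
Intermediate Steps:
r(z) = z**2 + 210*z
f(d) = 25/8 + 3*d/8 (f(d) = 5 - (-5 + d)*(-3)/8 = 5 - (15 - 3*d)/8 = 5 + (-15/8 + 3*d/8) = 25/8 + 3*d/8)
Y(U, I) = (2 + U)**2 (Y(U, I) = ((25/8 + (3/8)*(-3)) + U)**2 = ((25/8 - 9/8) + U)**2 = (2 + U)**2)
r(165) + Y(X, -192) = 165*(210 + 165) + (2 + 135)**2 = 165*375 + 137**2 = 61875 + 18769 = 80644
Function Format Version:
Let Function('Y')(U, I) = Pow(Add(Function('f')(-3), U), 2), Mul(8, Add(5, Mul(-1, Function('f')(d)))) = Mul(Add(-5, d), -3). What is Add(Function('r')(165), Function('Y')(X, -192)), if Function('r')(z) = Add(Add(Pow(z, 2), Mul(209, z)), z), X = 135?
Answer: 80644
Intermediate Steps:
Function('r')(z) = Add(Pow(z, 2), Mul(210, z))
Function('f')(d) = Add(Rational(25, 8), Mul(Rational(3, 8), d)) (Function('f')(d) = Add(5, Mul(Rational(-1, 8), Mul(Add(-5, d), -3))) = Add(5, Mul(Rational(-1, 8), Add(15, Mul(-3, d)))) = Add(5, Add(Rational(-15, 8), Mul(Rational(3, 8), d))) = Add(Rational(25, 8), Mul(Rational(3, 8), d)))
Function('Y')(U, I) = Pow(Add(2, U), 2) (Function('Y')(U, I) = Pow(Add(Add(Rational(25, 8), Mul(Rational(3, 8), -3)), U), 2) = Pow(Add(Add(Rational(25, 8), Rational(-9, 8)), U), 2) = Pow(Add(2, U), 2))
Add(Function('r')(165), Function('Y')(X, -192)) = Add(Mul(165, Add(210, 165)), Pow(Add(2, 135), 2)) = Add(Mul(165, 375), Pow(137, 2)) = Add(61875, 18769) = 80644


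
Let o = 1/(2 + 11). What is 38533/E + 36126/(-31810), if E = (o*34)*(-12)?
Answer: -7974645449/6489240 ≈ -1228.9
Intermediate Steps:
o = 1/13 ≈ 0.076923
E = -408/13 (E = ((1/13)*34)*(-12) = (34/13)*(-12) = -408/13 ≈ -31.385)
38533/E + 36126/(-31810) = 38533/(-408/13) + 36126/(-31810) = 38533*(-13/408) + 36126*(-1/31810) = -500929/408 - 18063/15905 = -7974645449/6489240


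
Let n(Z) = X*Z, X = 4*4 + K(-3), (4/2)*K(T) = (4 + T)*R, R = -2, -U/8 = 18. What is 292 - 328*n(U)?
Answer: 708772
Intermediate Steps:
U = -144 (U = -8*18 = -144)
K(T) = -4 - T (K(T) = ((4 + T)*(-2))/2 = (-8 - 2*T)/2 = -4 - T)
X = 15 (X = 4*4 + (-4 - 1*(-3)) = 16 + (-4 + 3) = 16 - 1 = 15)
n(Z) = 15*Z
292 - 328*n(U) = 292 - 4920*(-144) = 292 - 328*(-2160) = 292 + 708480 = 708772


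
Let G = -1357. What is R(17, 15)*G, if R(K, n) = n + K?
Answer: -43424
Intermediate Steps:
R(K, n) = K + n
R(17, 15)*G = (17 + 15)*(-1357) = 32*(-1357) = -43424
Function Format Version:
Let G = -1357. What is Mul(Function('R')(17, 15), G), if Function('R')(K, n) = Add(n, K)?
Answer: -43424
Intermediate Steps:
Function('R')(K, n) = Add(K, n)
Mul(Function('R')(17, 15), G) = Mul(Add(17, 15), -1357) = Mul(32, -1357) = -43424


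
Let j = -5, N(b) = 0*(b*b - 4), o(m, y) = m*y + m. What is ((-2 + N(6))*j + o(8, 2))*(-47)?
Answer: -1598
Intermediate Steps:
o(m, y) = m + m*y
N(b) = 0 (N(b) = 0*(b² - 4) = 0*(-4 + b²) = 0)
((-2 + N(6))*j + o(8, 2))*(-47) = ((-2 + 0)*(-5) + 8*(1 + 2))*(-47) = (-2*(-5) + 8*3)*(-47) = (10 + 24)*(-47) = 34*(-47) = -1598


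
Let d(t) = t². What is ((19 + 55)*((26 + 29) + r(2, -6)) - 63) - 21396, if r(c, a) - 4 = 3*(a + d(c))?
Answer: -17537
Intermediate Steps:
r(c, a) = 4 + 3*a + 3*c² (r(c, a) = 4 + 3*(a + c²) = 4 + (3*a + 3*c²) = 4 + 3*a + 3*c²)
((19 + 55)*((26 + 29) + r(2, -6)) - 63) - 21396 = ((19 + 55)*((26 + 29) + (4 + 3*(-6) + 3*2²)) - 63) - 21396 = (74*(55 + (4 - 18 + 3*4)) - 63) - 21396 = (74*(55 + (4 - 18 + 12)) - 63) - 21396 = (74*(55 - 2) - 63) - 21396 = (74*53 - 63) - 21396 = (3922 - 63) - 21396 = 3859 - 21396 = -17537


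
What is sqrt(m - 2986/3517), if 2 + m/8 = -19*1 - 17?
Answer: I*sqrt(3770765618)/3517 ≈ 17.46*I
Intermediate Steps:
m = -304 (m = -16 + 8*(-19*1 - 17) = -16 + 8*(-19 - 17) = -16 + 8*(-36) = -16 - 288 = -304)
sqrt(m - 2986/3517) = sqrt(-304 - 2986/3517) = sqrt(-1072154/3517) = I*sqrt(3770765618)/3517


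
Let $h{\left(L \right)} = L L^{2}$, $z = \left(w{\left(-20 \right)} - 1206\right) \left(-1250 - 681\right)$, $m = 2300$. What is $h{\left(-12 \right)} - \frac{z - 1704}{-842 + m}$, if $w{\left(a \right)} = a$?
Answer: $- \frac{2442563}{729} \approx -3350.6$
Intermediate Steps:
$z = 2367406$ ($z = \left(-20 - 1206\right) \left(-1250 - 681\right) = \left(-1226\right) \left(-1931\right) = 2367406$)
$h{\left(L \right)} = L^{3}$
$h{\left(-12 \right)} - \frac{z - 1704}{-842 + m} = \left(-12\right)^{3} - \frac{2367406 - 1704}{-842 + 2300} = -1728 - \frac{2365702}{1458} = -1728 - 2365702 \cdot \frac{1}{1458} = -1728 - \frac{1182851}{729} = - \frac{2442563}{729}$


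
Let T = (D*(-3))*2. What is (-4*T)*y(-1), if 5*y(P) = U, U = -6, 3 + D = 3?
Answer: 0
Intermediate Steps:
D = 0 (D = -3 + 3 = 0)
T = 0 (T = (0*(-3))*2 = 0*2 = 0)
y(P) = -6/5 (y(P) = (1/5)*(-6) = -6/5)
(-4*T)*y(-1) = -4*0*(-6/5) = 0*(-6/5) = 0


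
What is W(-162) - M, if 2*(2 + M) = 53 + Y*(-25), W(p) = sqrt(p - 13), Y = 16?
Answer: 351/2 + 5*I*sqrt(7) ≈ 175.5 + 13.229*I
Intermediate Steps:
W(p) = sqrt(-13 + p)
M = -351/2 (M = -2 + (53 + 16*(-25))/2 = -2 + (53 - 400)/2 = -2 + (1/2)*(-347) = -2 - 347/2 = -351/2 ≈ -175.50)
W(-162) - M = sqrt(-13 - 162) - 1*(-351/2) = sqrt(-175) + 351/2 = 5*I*sqrt(7) + 351/2 = 351/2 + 5*I*sqrt(7)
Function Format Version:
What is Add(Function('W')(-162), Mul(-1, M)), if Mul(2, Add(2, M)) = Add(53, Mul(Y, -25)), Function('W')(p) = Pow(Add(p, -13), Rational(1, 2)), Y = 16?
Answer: Add(Rational(351, 2), Mul(5, I, Pow(7, Rational(1, 2)))) ≈ Add(175.50, Mul(13.229, I))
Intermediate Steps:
Function('W')(p) = Pow(Add(-13, p), Rational(1, 2))
M = Rational(-351, 2) (M = Add(-2, Mul(Rational(1, 2), Add(53, Mul(16, -25)))) = Add(-2, Mul(Rational(1, 2), Add(53, -400))) = Add(-2, Mul(Rational(1, 2), -347)) = Add(-2, Rational(-347, 2)) = Rational(-351, 2) ≈ -175.50)
Add(Function('W')(-162), Mul(-1, M)) = Add(Pow(Add(-13, -162), Rational(1, 2)), Mul(-1, Rational(-351, 2))) = Add(Pow(-175, Rational(1, 2)), Rational(351, 2)) = Add(Mul(5, I, Pow(7, Rational(1, 2))), Rational(351, 2)) = Add(Rational(351, 2), Mul(5, I, Pow(7, Rational(1, 2))))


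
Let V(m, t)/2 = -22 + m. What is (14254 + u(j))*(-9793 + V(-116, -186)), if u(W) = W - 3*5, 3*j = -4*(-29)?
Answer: -431285477/3 ≈ -1.4376e+8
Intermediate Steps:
j = 116/3 (j = (-4*(-29))/3 = (⅓)*116 = 116/3 ≈ 38.667)
V(m, t) = -44 + 2*m (V(m, t) = 2*(-22 + m) = -44 + 2*m)
u(W) = -15 + W (u(W) = W - 15 = -15 + W)
(14254 + u(j))*(-9793 + V(-116, -186)) = (14254 + (-15 + 116/3))*(-9793 + (-44 + 2*(-116))) = (14254 + 71/3)*(-9793 + (-44 - 232)) = 42833*(-9793 - 276)/3 = (42833/3)*(-10069) = -431285477/3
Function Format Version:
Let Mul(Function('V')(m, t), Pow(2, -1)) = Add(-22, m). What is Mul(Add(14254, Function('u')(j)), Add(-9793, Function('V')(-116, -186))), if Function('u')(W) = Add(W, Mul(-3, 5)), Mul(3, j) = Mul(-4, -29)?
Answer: Rational(-431285477, 3) ≈ -1.4376e+8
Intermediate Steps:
j = Rational(116, 3) (j = Mul(Rational(1, 3), Mul(-4, -29)) = Mul(Rational(1, 3), 116) = Rational(116, 3) ≈ 38.667)
Function('V')(m, t) = Add(-44, Mul(2, m)) (Function('V')(m, t) = Mul(2, Add(-22, m)) = Add(-44, Mul(2, m)))
Function('u')(W) = Add(-15, W) (Function('u')(W) = Add(W, -15) = Add(-15, W))
Mul(Add(14254, Function('u')(j)), Add(-9793, Function('V')(-116, -186))) = Mul(Add(14254, Add(-15, Rational(116, 3))), Add(-9793, Add(-44, Mul(2, -116)))) = Mul(Add(14254, Rational(71, 3)), Add(-9793, Add(-44, -232))) = Mul(Rational(42833, 3), Add(-9793, -276)) = Mul(Rational(42833, 3), -10069) = Rational(-431285477, 3)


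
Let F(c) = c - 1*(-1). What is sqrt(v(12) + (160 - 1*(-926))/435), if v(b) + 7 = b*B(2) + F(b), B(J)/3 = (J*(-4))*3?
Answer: 4*I*sqrt(1124185)/145 ≈ 29.249*I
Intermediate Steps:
F(c) = 1 + c (F(c) = c + 1 = 1 + c)
B(J) = -36*J (B(J) = 3*((J*(-4))*3) = 3*(-4*J*3) = 3*(-12*J) = -36*J)
v(b) = -6 - 71*b (v(b) = -7 + (b*(-36*2) + (1 + b)) = -7 + (b*(-72) + (1 + b)) = -7 + (-72*b + (1 + b)) = -7 + (1 - 71*b) = -6 - 71*b)
sqrt(v(12) + (160 - 1*(-926))/435) = sqrt((-6 - 71*12) + (160 - 1*(-926))/435) = sqrt((-6 - 852) + (160 + 926)*(1/435)) = sqrt(-858 + 1086*(1/435)) = sqrt(-858 + 362/145) = sqrt(-124048/145) = 4*I*sqrt(1124185)/145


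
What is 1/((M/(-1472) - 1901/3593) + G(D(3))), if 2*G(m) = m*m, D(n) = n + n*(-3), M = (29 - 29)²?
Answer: 3593/62773 ≈ 0.057238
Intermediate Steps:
M = 0 (M = 0² = 0)
D(n) = -2*n (D(n) = n - 3*n = -2*n)
G(m) = m²/2 (G(m) = (m*m)/2 = m²/2)
1/((M/(-1472) - 1901/3593) + G(D(3))) = 1/((0/(-1472) - 1901/3593) + (-2*3)²/2) = 1/((0*(-1/1472) - 1901*1/3593) + (½)*(-6)²) = 1/((0 - 1901/3593) + (½)*36) = 1/(-1901/3593 + 18) = 1/(62773/3593) = 3593/62773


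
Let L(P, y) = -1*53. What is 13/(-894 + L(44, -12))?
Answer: -13/947 ≈ -0.013728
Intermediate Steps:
L(P, y) = -53
13/(-894 + L(44, -12)) = 13/(-894 - 53) = 13/(-947) = -1/947*13 = -13/947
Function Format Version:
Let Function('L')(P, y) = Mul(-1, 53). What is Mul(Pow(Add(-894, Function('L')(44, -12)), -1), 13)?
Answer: Rational(-13, 947) ≈ -0.013728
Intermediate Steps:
Function('L')(P, y) = -53
Mul(Pow(Add(-894, Function('L')(44, -12)), -1), 13) = Mul(Pow(Add(-894, -53), -1), 13) = Mul(Pow(-947, -1), 13) = Mul(Rational(-1, 947), 13) = Rational(-13, 947)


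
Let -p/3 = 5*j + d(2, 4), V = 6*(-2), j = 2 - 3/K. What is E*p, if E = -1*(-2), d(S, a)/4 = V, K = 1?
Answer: 318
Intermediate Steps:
j = -1 (j = 2 - 3/1 = 2 - 3 = -1)
V = -12
d(S, a) = -48 (d(S, a) = 4*(-12) = -48)
p = 159 (p = -3*(5*(-1) - 48) = -3*(-5 - 48) = -3*(-53) = 159)
E = 2
E*p = 2*159 = 318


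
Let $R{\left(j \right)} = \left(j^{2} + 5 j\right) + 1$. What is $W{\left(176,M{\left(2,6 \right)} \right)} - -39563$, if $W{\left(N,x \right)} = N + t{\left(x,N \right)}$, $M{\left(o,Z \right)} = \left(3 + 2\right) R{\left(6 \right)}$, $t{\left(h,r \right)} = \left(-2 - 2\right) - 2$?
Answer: $39733$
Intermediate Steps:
$t{\left(h,r \right)} = -6$ ($t{\left(h,r \right)} = -4 - 2 = -6$)
$R{\left(j \right)} = 1 + j^{2} + 5 j$
$M{\left(o,Z \right)} = 335$ ($M{\left(o,Z \right)} = \left(3 + 2\right) \left(1 + 6^{2} + 5 \cdot 6\right) = 5 \left(1 + 36 + 30\right) = 5 \cdot 67 = 335$)
$W{\left(N,x \right)} = -6 + N$ ($W{\left(N,x \right)} = N - 6 = -6 + N$)
$W{\left(176,M{\left(2,6 \right)} \right)} - -39563 = \left(-6 + 176\right) - -39563 = 170 + 39563 = 39733$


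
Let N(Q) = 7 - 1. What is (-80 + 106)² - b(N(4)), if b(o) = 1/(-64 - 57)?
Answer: 81797/121 ≈ 676.01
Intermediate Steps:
N(Q) = 6
b(o) = -1/121 (b(o) = 1/(-121) = -1/121)
(-80 + 106)² - b(N(4)) = (-80 + 106)² - 1*(-1/121) = 26² + 1/121 = 676 + 1/121 = 81797/121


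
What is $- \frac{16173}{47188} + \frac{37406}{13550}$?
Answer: $\frac{772985089}{319698700} \approx 2.4179$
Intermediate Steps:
$- \frac{16173}{47188} + \frac{37406}{13550} = \left(-16173\right) \frac{1}{47188} + 37406 \cdot \frac{1}{13550} = - \frac{16173}{47188} + \frac{18703}{6775} = \frac{772985089}{319698700}$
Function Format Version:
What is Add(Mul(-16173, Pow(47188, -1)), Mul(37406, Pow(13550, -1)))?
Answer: Rational(772985089, 319698700) ≈ 2.4179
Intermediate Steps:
Add(Mul(-16173, Pow(47188, -1)), Mul(37406, Pow(13550, -1))) = Add(Mul(-16173, Rational(1, 47188)), Mul(37406, Rational(1, 13550))) = Add(Rational(-16173, 47188), Rational(18703, 6775)) = Rational(772985089, 319698700)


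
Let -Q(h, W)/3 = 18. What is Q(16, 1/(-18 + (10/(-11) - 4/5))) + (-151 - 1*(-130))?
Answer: -75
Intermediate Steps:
Q(h, W) = -54 (Q(h, W) = -3*18 = -54)
Q(16, 1/(-18 + (10/(-11) - 4/5))) + (-151 - 1*(-130)) = -54 + (-151 - 1*(-130)) = -54 + (-151 + 130) = -54 - 21 = -75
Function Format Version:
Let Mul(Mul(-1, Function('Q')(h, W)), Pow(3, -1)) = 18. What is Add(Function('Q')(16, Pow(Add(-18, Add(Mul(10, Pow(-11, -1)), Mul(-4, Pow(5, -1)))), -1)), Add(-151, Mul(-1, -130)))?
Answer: -75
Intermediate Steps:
Function('Q')(h, W) = -54 (Function('Q')(h, W) = Mul(-3, 18) = -54)
Add(Function('Q')(16, Pow(Add(-18, Add(Mul(10, Pow(-11, -1)), Mul(-4, Pow(5, -1)))), -1)), Add(-151, Mul(-1, -130))) = Add(-54, Add(-151, Mul(-1, -130))) = Add(-54, Add(-151, 130)) = Add(-54, -21) = -75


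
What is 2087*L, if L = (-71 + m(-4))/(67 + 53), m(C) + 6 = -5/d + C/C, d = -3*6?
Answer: -2844581/2160 ≈ -1316.9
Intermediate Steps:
d = -18
m(C) = -85/18 (m(C) = -6 + (-5/(-18) + C/C) = -6 + (-5*(-1/18) + 1) = -6 + (5/18 + 1) = -6 + 23/18 = -85/18)
L = -1363/2160 (L = (-71 - 85/18)/(67 + 53) = -1363/18/120 = -1363/18*1/120 = -1363/2160 ≈ -0.63102)
2087*L = 2087*(-1363/2160) = -2844581/2160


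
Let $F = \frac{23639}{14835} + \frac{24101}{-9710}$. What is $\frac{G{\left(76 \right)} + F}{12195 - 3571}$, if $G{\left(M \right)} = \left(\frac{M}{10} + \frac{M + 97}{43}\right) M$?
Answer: $\frac{3631976489}{35493390240} \approx 0.10233$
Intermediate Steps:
$G{\left(M \right)} = M \left(\frac{97}{43} + \frac{53 M}{430}\right)$ ($G{\left(M \right)} = \left(M \frac{1}{10} + \left(97 + M\right) \frac{1}{43}\right) M = \left(\frac{M}{10} + \left(\frac{97}{43} + \frac{M}{43}\right)\right) M = \left(\frac{97}{43} + \frac{53 M}{430}\right) M = M \left(\frac{97}{43} + \frac{53 M}{430}\right)$)
$F = - \frac{25600729}{28809570}$ ($F = 23639 \cdot \frac{1}{14835} + 24101 \left(- \frac{1}{9710}\right) = \frac{23639}{14835} - \frac{24101}{9710} = - \frac{25600729}{28809570} \approx -0.88862$)
$\frac{G{\left(76 \right)} + F}{12195 - 3571} = \frac{\frac{1}{430} \cdot 76 \left(970 + 53 \cdot 76\right) - \frac{25600729}{28809570}}{12195 - 3571} = \frac{\frac{1}{430} \cdot 76 \left(970 + 4028\right) - \frac{25600729}{28809570}}{8624} = \left(\frac{1}{430} \cdot 76 \cdot 4998 - \frac{25600729}{28809570}\right) \frac{1}{8624} = \left(\frac{189924}{215} - \frac{25600729}{28809570}\right) \frac{1}{8624} = \frac{25423835423}{28809570} \cdot \frac{1}{8624} = \frac{3631976489}{35493390240}$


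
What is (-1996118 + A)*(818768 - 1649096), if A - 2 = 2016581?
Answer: -16992662520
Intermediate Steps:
A = 2016583 (A = 2 + 2016581 = 2016583)
(-1996118 + A)*(818768 - 1649096) = (-1996118 + 2016583)*(818768 - 1649096) = 20465*(-830328) = -16992662520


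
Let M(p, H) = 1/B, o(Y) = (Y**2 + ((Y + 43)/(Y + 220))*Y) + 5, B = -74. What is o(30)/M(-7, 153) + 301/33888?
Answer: -57286165403/847200 ≈ -67618.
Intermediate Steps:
o(Y) = 5 + Y**2 + Y*(43 + Y)/(220 + Y) (o(Y) = (Y**2 + ((43 + Y)/(220 + Y))*Y) + 5 = (Y**2 + Y*(43 + Y)/(220 + Y)) + 5 = 5 + Y**2 + Y*(43 + Y)/(220 + Y))
M(p, H) = -1/74 (M(p, H) = 1/(-74) = -1/74)
o(30)/M(-7, 153) + 301/33888 = ((1100 + 30**3 + 48*30 + 221*30**2)/(220 + 30))/(-1/74) + 301/33888 = ((1100 + 27000 + 1440 + 221*900)/250)*(-74) + 301*(1/33888) = ((1100 + 27000 + 1440 + 198900)/250)*(-74) + 301/33888 = ((1/250)*228440)*(-74) + 301/33888 = (22844/25)*(-74) + 301/33888 = -1690456/25 + 301/33888 = -57286165403/847200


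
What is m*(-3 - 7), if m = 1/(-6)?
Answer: 5/3 ≈ 1.6667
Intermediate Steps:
m = -⅙ ≈ -0.16667
m*(-3 - 7) = -(-3 - 7)/6 = -⅙*(-10) = 5/3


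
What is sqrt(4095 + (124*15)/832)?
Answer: 5*sqrt(443157)/52 ≈ 64.010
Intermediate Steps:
sqrt(4095 + (124*15)/832) = sqrt(4095 + 1860*(1/832)) = sqrt(4095 + 465/208) = sqrt(852225/208) = 5*sqrt(443157)/52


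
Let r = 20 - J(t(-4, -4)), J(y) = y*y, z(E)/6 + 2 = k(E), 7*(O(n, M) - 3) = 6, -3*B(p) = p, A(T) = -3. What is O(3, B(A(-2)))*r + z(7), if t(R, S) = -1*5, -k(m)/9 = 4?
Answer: -1731/7 ≈ -247.29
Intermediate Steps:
k(m) = -36 (k(m) = -9*4 = -36)
B(p) = -p/3
O(n, M) = 27/7 (O(n, M) = 3 + (1/7)*6 = 3 + 6/7 = 27/7)
z(E) = -228 (z(E) = -12 + 6*(-36) = -12 - 216 = -228)
t(R, S) = -5
J(y) = y**2
r = -5 (r = 20 - 1*(-5)**2 = 20 - 1*25 = 20 - 25 = -5)
O(3, B(A(-2)))*r + z(7) = (27/7)*(-5) - 228 = -135/7 - 228 = -1731/7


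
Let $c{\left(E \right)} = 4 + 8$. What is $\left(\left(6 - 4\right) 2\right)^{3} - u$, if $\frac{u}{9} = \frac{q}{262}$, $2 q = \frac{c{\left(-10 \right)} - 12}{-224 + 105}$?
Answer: $64$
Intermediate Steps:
$c{\left(E \right)} = 12$
$q = 0$ ($q = \frac{\left(12 - 12\right) \frac{1}{-224 + 105}}{2} = \frac{0 \frac{1}{-119}}{2} = \frac{0 \left(- \frac{1}{119}\right)}{2} = \frac{1}{2} \cdot 0 = 0$)
$u = 0$ ($u = 9 \cdot \frac{0}{262} = 9 \cdot 0 \cdot \frac{1}{262} = 9 \cdot 0 = 0$)
$\left(\left(6 - 4\right) 2\right)^{3} - u = \left(\left(6 - 4\right) 2\right)^{3} - 0 = \left(2 \cdot 2\right)^{3} + 0 = 4^{3} + 0 = 64 + 0 = 64$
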